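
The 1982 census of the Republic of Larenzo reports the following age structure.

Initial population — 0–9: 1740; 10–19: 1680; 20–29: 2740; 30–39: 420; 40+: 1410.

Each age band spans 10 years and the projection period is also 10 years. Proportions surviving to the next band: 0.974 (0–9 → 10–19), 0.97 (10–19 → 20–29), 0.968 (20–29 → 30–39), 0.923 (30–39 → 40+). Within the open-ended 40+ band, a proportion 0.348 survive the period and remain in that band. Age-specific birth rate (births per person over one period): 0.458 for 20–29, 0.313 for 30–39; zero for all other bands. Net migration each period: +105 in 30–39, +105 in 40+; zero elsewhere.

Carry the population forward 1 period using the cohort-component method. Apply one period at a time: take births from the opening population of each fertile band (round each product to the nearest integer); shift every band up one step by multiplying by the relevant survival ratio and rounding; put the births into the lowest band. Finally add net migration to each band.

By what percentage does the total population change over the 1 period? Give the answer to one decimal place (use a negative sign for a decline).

5.8

(Groups numbered youngest = 1 to oldest = 5.)
After projecting period 1:
Births: 2740 × 0.458 = 1255, 420 × 0.313 = 131 → 1386
Group 2: 1740 × 0.974 = 1695
Group 3: 1680 × 0.97 = 1630
Group 4: 2740 × 0.968 = 2652
Group 5: 420 × 0.923 + 1410 × 0.348 = 388 + 491 = 879
Net migration: Group 4 + 105 → 2757; Group 5 + 105 → 984
Population now: 0–9=1386, 10–19=1695, 20–29=1630, 30–39=2757, 40+=984
Total: 7990 → 8452; change = 462; percentage change = 5.8%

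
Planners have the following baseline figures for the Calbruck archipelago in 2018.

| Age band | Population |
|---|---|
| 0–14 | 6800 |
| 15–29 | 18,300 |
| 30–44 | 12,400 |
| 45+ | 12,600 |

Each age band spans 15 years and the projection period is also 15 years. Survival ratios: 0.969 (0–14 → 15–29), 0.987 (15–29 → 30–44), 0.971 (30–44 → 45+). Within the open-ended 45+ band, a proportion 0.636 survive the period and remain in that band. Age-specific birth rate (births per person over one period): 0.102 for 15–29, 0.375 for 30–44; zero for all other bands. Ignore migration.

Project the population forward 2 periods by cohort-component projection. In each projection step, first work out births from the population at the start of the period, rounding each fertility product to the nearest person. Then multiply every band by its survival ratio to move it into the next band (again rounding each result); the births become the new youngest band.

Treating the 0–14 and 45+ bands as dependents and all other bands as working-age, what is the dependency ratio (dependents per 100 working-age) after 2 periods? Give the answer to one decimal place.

Period 1:
Births: 18300 × 0.102 = 1867  |  12400 × 0.375 = 4650 ⇒ total 6517
15–29: 6800 × 0.969 = 6589
30–44: 18300 × 0.987 = 18062
45+: 12400 × 0.971 + 12600 × 0.636 = 12040 + 8014 = 20054
Giving 6517 / 6589 / 18062 / 20054.
Period 2:
Births: 6589 × 0.102 = 672  |  18062 × 0.375 = 6773 ⇒ total 7445
15–29: 6517 × 0.969 = 6315
30–44: 6589 × 0.987 = 6503
45+: 18062 × 0.971 + 20054 × 0.636 = 17538 + 12754 = 30292
Giving 7445 / 6315 / 6503 / 30292.
Dependents (band 0–14 + band 45+) = 7445 + 30292 = 37737; working-age = 12818; ratio = 37737/12818 × 100 = 294.4

294.4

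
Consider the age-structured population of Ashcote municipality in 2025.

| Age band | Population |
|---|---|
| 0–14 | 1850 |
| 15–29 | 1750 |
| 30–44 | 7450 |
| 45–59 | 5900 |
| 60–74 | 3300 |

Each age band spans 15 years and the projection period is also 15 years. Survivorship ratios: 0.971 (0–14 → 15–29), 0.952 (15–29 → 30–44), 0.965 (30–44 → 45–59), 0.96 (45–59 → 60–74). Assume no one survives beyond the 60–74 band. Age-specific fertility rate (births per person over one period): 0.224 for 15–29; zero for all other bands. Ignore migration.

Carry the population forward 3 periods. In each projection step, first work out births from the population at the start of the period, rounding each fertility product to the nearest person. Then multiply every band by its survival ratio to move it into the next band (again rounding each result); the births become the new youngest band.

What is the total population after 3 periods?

Period 1.
Births: 1750 × 0.224 = 392
15–29: 1850 × 0.971 = 1796
30–44: 1750 × 0.952 = 1666
45–59: 7450 × 0.965 = 7189
60–74: 5900 × 0.96 = 5664
Giving 392 / 1796 / 1666 / 7189 / 5664.
Period 2.
Births: 1796 × 0.224 = 402
15–29: 392 × 0.971 = 381
30–44: 1796 × 0.952 = 1710
45–59: 1666 × 0.965 = 1608
60–74: 7189 × 0.96 = 6901
Giving 402 / 381 / 1710 / 1608 / 6901.
Period 3.
Births: 381 × 0.224 = 85
15–29: 402 × 0.971 = 390
30–44: 381 × 0.952 = 363
45–59: 1710 × 0.965 = 1650
60–74: 1608 × 0.96 = 1544
Giving 85 / 390 / 363 / 1650 / 1544.
Total after period 3: 85 + 390 + 363 + 1650 + 1544 = 4032

4032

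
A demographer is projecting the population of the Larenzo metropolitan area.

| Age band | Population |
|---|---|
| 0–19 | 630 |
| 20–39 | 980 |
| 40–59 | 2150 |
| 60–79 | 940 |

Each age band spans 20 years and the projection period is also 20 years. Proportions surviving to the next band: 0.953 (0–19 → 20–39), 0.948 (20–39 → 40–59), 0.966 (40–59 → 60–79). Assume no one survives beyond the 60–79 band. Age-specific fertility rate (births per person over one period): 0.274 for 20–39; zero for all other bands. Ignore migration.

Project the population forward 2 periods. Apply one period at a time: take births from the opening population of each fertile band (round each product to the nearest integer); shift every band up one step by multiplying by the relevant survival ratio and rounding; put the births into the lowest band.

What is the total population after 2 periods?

Numbering the groups 1..4 from youngest to oldest:
[period 1]
Births: 980 * 0.274 = 269
Group 2: 630 * 0.953 = 600
Group 3: 980 * 0.948 = 929
Group 4: 2150 * 0.966 = 2077
Giving 269 / 600 / 929 / 2077.
[period 2]
Births: 600 * 0.274 = 164
Group 2: 269 * 0.953 = 256
Group 3: 600 * 0.948 = 569
Group 4: 929 * 0.966 = 897
Giving 164 / 256 / 569 / 897.
Total after period 2: 164 + 256 + 569 + 897 = 1886

1886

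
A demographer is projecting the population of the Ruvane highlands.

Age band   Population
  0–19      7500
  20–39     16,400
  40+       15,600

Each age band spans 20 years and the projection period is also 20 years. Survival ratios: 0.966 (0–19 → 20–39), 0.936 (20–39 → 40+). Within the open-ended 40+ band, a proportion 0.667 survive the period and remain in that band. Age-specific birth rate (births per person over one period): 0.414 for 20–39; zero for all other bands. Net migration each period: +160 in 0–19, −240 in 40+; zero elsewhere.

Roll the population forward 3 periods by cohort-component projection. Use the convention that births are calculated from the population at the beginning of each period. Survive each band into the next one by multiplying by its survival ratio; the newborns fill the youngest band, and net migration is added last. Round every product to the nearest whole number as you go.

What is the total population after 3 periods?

27751

Let group 1 be 0–19 through group 3 = 40+.
— Period 1 —
Births: 16400 * 0.414 = 6790
Group 2: 7500 * 0.966 = 7245
Group 3: 16400 * 0.936 + 15600 * 0.667 = 15350 + 10405 = 25755
Net migration: Group 1 + 160 → 6950; Group 3 − 240 → 25515
Population now: 0–19=6950, 20–39=7245, 40+=25515
— Period 2 —
Births: 7245 * 0.414 = 2999
Group 2: 6950 * 0.966 = 6714
Group 3: 7245 * 0.936 + 25515 * 0.667 = 6781 + 17019 = 23800
Net migration: Group 1 + 160 → 3159; Group 3 − 240 → 23560
Population now: 0–19=3159, 20–39=6714, 40+=23560
— Period 3 —
Births: 6714 * 0.414 = 2780
Group 2: 3159 * 0.966 = 3052
Group 3: 6714 * 0.936 + 23560 * 0.667 = 6284 + 15715 = 21999
Net migration: Group 1 + 160 → 2940; Group 3 − 240 → 21759
Population now: 0–19=2940, 20–39=3052, 40+=21759
Total after period 3: 2940 + 3052 + 21759 = 27751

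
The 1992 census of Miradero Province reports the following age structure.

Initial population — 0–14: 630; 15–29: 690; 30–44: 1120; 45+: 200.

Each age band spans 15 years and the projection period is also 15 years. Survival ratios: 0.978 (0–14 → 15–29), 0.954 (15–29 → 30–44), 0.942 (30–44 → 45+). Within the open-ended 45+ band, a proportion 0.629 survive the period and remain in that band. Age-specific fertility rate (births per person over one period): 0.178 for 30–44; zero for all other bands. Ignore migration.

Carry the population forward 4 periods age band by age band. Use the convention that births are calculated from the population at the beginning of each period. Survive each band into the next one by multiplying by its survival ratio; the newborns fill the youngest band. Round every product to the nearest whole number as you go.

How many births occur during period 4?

Numbering the groups 1..4 from youngest to oldest:
Period 1:
Births: 1120 × 0.178 = 199
Group 2: 630 × 0.978 = 616
Group 3: 690 × 0.954 = 658
Group 4: 1120 × 0.942 + 200 × 0.629 = 1055 + 126 = 1181
Giving 199 / 616 / 658 / 1181.
Period 2:
Births: 658 × 0.178 = 117
Group 2: 199 × 0.978 = 195
Group 3: 616 × 0.954 = 588
Group 4: 658 × 0.942 + 1181 × 0.629 = 620 + 743 = 1363
Giving 117 / 195 / 588 / 1363.
Period 3:
Births: 588 × 0.178 = 105
Group 2: 117 × 0.978 = 114
Group 3: 195 × 0.954 = 186
Group 4: 588 × 0.942 + 1363 × 0.629 = 554 + 857 = 1411
Giving 105 / 114 / 186 / 1411.
Period 4:
Births: 186 × 0.178 = 33
Group 2: 105 × 0.978 = 103
Group 3: 114 × 0.954 = 109
Group 4: 186 × 0.942 + 1411 × 0.629 = 175 + 888 = 1063
Giving 33 / 103 / 109 / 1063.

33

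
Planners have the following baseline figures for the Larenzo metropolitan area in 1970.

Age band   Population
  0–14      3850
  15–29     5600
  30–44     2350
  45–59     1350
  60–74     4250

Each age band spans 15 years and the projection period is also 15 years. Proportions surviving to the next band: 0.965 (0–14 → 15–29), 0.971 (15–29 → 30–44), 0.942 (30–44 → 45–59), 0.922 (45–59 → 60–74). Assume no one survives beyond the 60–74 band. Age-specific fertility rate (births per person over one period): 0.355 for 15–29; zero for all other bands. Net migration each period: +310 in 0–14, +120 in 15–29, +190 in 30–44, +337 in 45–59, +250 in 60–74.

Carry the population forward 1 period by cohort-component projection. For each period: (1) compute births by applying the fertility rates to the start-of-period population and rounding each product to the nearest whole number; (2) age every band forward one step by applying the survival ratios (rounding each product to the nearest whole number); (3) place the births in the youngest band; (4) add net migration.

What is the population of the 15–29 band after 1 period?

After projecting period 1:
Births: 5600 × 0.355 = 1988
15–29: 3850 × 0.965 = 3715
30–44: 5600 × 0.971 = 5438
45–59: 2350 × 0.942 = 2214
60–74: 1350 × 0.922 = 1245
Net migration: 0–14 + 310 → 2298; 15–29 + 120 → 3835; 30–44 + 190 → 5628; 45–59 + 337 → 2551; 60–74 + 250 → 1495
Giving 2298 / 3835 / 5628 / 2551 / 1495.

3835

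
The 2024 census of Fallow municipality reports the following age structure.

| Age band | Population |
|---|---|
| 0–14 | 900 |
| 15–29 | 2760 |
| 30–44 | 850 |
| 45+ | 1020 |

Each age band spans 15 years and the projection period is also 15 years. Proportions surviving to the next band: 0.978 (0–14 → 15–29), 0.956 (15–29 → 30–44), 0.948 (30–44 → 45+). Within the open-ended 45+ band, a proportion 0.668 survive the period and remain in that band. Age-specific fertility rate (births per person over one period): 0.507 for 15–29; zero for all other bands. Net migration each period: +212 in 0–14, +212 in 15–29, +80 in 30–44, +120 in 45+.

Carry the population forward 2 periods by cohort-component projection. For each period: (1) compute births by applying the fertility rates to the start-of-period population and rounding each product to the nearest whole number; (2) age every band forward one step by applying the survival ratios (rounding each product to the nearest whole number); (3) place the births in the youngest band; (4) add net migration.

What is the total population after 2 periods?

7449

Period 1.
Births: 2760 × 0.507 = 1399
15–29: 900 × 0.978 = 880
30–44: 2760 × 0.956 = 2639
45+: 850 × 0.948 + 1020 × 0.668 = 806 + 681 = 1487
Net migration: 0–14 + 212 → 1611; 15–29 + 212 → 1092; 30–44 + 80 → 2719; 45+ + 120 → 1607
→ [1611, 1092, 2719, 1607]
Period 2.
Births: 1092 × 0.507 = 554
15–29: 1611 × 0.978 = 1576
30–44: 1092 × 0.956 = 1044
45+: 2719 × 0.948 + 1607 × 0.668 = 2578 + 1073 = 3651
Net migration: 0–14 + 212 → 766; 15–29 + 212 → 1788; 30–44 + 80 → 1124; 45+ + 120 → 3771
→ [766, 1788, 1124, 3771]
Total after period 2: 766 + 1788 + 1124 + 3771 = 7449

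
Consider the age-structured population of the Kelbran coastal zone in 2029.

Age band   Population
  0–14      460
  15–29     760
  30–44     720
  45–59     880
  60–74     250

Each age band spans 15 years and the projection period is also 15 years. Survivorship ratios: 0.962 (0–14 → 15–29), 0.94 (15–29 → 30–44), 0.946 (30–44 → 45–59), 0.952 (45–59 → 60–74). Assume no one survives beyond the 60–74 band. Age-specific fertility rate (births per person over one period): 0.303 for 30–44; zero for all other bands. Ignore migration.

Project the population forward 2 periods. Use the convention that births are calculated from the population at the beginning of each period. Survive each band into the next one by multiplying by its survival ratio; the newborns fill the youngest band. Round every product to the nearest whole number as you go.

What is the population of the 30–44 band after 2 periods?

[period 1]
Births: 720 × 0.303 = 218
15–29: 460 × 0.962 = 443
30–44: 760 × 0.94 = 714
45–59: 720 × 0.946 = 681
60–74: 880 × 0.952 = 838
Population now: 0–14=218, 15–29=443, 30–44=714, 45–59=681, 60–74=838
[period 2]
Births: 714 × 0.303 = 216
15–29: 218 × 0.962 = 210
30–44: 443 × 0.94 = 416
45–59: 714 × 0.946 = 675
60–74: 681 × 0.952 = 648
Population now: 0–14=216, 15–29=210, 30–44=416, 45–59=675, 60–74=648

416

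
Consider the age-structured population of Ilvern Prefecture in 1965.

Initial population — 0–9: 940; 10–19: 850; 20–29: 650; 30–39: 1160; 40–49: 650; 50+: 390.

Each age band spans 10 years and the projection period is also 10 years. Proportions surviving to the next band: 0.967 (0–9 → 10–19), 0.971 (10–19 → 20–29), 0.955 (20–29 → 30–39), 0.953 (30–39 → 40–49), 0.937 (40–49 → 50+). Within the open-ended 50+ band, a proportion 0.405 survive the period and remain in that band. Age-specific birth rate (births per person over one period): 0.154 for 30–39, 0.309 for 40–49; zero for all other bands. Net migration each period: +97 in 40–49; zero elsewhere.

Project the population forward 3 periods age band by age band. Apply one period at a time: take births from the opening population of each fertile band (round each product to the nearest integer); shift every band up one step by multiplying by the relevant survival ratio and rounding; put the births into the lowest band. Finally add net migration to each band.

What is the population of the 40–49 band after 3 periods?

848

Numbering the groups 1..6 from youngest to oldest:
[period 1]
Births: 1160 * 0.154 = 179 ; 650 * 0.309 = 201 ⇒ total 380
Group 2: 940 * 0.967 = 909
Group 3: 850 * 0.971 = 825
Group 4: 650 * 0.955 = 621
Group 5: 1160 * 0.953 = 1105
Group 6: 650 * 0.937 + 390 * 0.405 = 609 + 158 = 767
Net migration: Group 5 + 97 → 1202
End of period: [380, 909, 825, 621, 1202, 767]
[period 2]
Births: 621 * 0.154 = 96 ; 1202 * 0.309 = 371 ⇒ total 467
Group 2: 380 * 0.967 = 367
Group 3: 909 * 0.971 = 883
Group 4: 825 * 0.955 = 788
Group 5: 621 * 0.953 = 592
Group 6: 1202 * 0.937 + 767 * 0.405 = 1126 + 311 = 1437
Net migration: Group 5 + 97 → 689
End of period: [467, 367, 883, 788, 689, 1437]
[period 3]
Births: 788 * 0.154 = 121 ; 689 * 0.309 = 213 ⇒ total 334
Group 2: 467 * 0.967 = 452
Group 3: 367 * 0.971 = 356
Group 4: 883 * 0.955 = 843
Group 5: 788 * 0.953 = 751
Group 6: 689 * 0.937 + 1437 * 0.405 = 646 + 582 = 1228
Net migration: Group 5 + 97 → 848
End of period: [334, 452, 356, 843, 848, 1228]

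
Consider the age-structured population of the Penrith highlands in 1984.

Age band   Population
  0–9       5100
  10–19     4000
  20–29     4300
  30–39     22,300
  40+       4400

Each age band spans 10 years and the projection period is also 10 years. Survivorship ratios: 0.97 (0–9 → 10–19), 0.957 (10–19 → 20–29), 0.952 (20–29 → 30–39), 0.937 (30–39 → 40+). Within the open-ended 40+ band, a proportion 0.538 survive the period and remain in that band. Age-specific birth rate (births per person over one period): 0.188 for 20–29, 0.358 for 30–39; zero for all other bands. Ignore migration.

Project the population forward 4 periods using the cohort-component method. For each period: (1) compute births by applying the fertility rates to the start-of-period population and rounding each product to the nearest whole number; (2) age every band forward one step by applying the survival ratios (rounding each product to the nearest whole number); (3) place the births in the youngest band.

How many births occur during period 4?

3148

Let band 1 be 0–9 through band 5 = 40+.
After projecting period 1:
Births: 4300 × 0.188 = 808 ; 22300 × 0.358 = 7983 → total 8791
Band 2: 5100 × 0.97 = 4947
Band 3: 4000 × 0.957 = 3828
Band 4: 4300 × 0.952 = 4094
Band 5: 22300 × 0.937 + 4400 × 0.538 = 20895 + 2367 = 23262
Population now: 0–9=8791, 10–19=4947, 20–29=3828, 30–39=4094, 40+=23262
After projecting period 2:
Births: 3828 × 0.188 = 720 ; 4094 × 0.358 = 1466 → total 2186
Band 2: 8791 × 0.97 = 8527
Band 3: 4947 × 0.957 = 4734
Band 4: 3828 × 0.952 = 3644
Band 5: 4094 × 0.937 + 23262 × 0.538 = 3836 + 12515 = 16351
Population now: 0–9=2186, 10–19=8527, 20–29=4734, 30–39=3644, 40+=16351
After projecting period 3:
Births: 4734 × 0.188 = 890 ; 3644 × 0.358 = 1305 → total 2195
Band 2: 2186 × 0.97 = 2120
Band 3: 8527 × 0.957 = 8160
Band 4: 4734 × 0.952 = 4507
Band 5: 3644 × 0.937 + 16351 × 0.538 = 3414 + 8797 = 12211
Population now: 0–9=2195, 10–19=2120, 20–29=8160, 30–39=4507, 40+=12211
After projecting period 4:
Births: 8160 × 0.188 = 1534 ; 4507 × 0.358 = 1614 → total 3148
Band 2: 2195 × 0.97 = 2129
Band 3: 2120 × 0.957 = 2029
Band 4: 8160 × 0.952 = 7768
Band 5: 4507 × 0.937 + 12211 × 0.538 = 4223 + 6570 = 10793
Population now: 0–9=3148, 10–19=2129, 20–29=2029, 30–39=7768, 40+=10793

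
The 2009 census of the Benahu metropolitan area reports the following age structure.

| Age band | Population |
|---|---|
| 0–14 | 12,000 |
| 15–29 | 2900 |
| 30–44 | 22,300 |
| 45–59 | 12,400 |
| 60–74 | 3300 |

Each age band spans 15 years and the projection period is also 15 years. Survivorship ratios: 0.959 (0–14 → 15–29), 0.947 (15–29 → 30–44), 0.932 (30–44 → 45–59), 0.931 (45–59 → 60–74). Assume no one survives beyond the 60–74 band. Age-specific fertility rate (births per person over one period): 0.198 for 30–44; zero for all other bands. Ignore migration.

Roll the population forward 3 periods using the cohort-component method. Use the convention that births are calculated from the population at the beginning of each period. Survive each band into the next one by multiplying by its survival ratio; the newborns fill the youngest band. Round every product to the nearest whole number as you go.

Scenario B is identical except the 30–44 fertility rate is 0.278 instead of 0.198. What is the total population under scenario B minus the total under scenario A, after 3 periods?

2702

[period 1]
Births: 22300 * 0.198 = 4415
15–29: 12000 * 0.959 = 11508
30–44: 2900 * 0.947 = 2746
45–59: 22300 * 0.932 = 20784
60–74: 12400 * 0.931 = 11544
Giving 4415 / 11508 / 2746 / 20784 / 11544.
[period 2]
Births: 2746 * 0.198 = 544
15–29: 4415 * 0.959 = 4234
30–44: 11508 * 0.947 = 10898
45–59: 2746 * 0.932 = 2559
60–74: 20784 * 0.931 = 19350
Giving 544 / 4234 / 10898 / 2559 / 19350.
[period 3]
Births: 10898 * 0.198 = 2158
15–29: 544 * 0.959 = 522
30–44: 4234 * 0.947 = 4010
45–59: 10898 * 0.932 = 10157
60–74: 2559 * 0.931 = 2382
Giving 2158 / 522 / 4010 / 10157 / 2382.
Scenario A total after 3 periods: 19229
Scenario B projection —
[period 1]
Births: 22300 * 0.278 = 6199
15–29: 12000 * 0.959 = 11508
30–44: 2900 * 0.947 = 2746
45–59: 22300 * 0.932 = 20784
60–74: 12400 * 0.931 = 11544
Giving 6199 / 11508 / 2746 / 20784 / 11544.
[period 2]
Births: 2746 * 0.278 = 763
15–29: 6199 * 0.959 = 5945
30–44: 11508 * 0.947 = 10898
45–59: 2746 * 0.932 = 2559
60–74: 20784 * 0.931 = 19350
Giving 763 / 5945 / 10898 / 2559 / 19350.
[period 3]
Births: 10898 * 0.278 = 3030
15–29: 763 * 0.959 = 732
30–44: 5945 * 0.947 = 5630
45–59: 10898 * 0.932 = 10157
60–74: 2559 * 0.931 = 2382
Giving 3030 / 732 / 5630 / 10157 / 2382.
Scenario B total after 3 periods: 21931
Difference B − A = 21931 − 19229 = 2702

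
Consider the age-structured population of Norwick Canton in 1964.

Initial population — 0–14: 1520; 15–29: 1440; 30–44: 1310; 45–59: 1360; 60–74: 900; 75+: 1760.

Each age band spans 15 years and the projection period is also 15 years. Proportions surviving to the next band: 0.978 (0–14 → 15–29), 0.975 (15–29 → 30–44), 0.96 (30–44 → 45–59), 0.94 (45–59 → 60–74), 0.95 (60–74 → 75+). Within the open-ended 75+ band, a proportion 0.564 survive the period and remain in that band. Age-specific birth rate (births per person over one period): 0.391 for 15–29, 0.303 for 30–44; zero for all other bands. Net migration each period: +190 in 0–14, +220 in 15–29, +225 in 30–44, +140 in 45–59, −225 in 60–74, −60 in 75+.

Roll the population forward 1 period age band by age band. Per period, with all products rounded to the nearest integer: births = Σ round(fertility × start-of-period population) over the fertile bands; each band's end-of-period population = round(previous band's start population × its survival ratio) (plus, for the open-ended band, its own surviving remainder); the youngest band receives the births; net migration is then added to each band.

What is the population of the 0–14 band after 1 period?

After projecting period 1:
Births: 1440 * 0.391 = 563, 1310 * 0.303 = 397 — total 960
15–29: 1520 * 0.978 = 1487
30–44: 1440 * 0.975 = 1404
45–59: 1310 * 0.96 = 1258
60–74: 1360 * 0.94 = 1278
75+: 900 * 0.95 + 1760 * 0.564 = 855 + 993 = 1848
Net migration: 0–14 + 190 → 1150; 15–29 + 220 → 1707; 30–44 + 225 → 1629; 45–59 + 140 → 1398; 60–74 − 225 → 1053; 75+ − 60 → 1788
Population now: 0–14=1150, 15–29=1707, 30–44=1629, 45–59=1398, 60–74=1053, 75+=1788

1150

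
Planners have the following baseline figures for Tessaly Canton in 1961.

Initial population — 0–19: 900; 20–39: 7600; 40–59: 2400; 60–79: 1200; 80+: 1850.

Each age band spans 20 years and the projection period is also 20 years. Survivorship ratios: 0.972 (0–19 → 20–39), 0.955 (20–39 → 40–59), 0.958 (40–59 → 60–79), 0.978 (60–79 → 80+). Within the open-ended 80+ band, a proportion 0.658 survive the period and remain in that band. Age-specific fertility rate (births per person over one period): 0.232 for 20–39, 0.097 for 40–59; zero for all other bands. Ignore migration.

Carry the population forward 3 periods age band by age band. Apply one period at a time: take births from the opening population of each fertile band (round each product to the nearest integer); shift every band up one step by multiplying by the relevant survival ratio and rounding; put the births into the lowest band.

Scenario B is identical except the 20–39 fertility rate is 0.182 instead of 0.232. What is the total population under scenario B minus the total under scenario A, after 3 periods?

-560

— Period 1 —
Births: 7600 × 0.232 = 1763 ; 2400 × 0.097 = 233 → 1996
20–39: 900 × 0.972 = 875
40–59: 7600 × 0.955 = 7258
60–79: 2400 × 0.958 = 2299
80+: 1200 × 0.978 + 1850 × 0.658 = 1174 + 1217 = 2391
Population now: 0–19=1996, 20–39=875, 40–59=7258, 60–79=2299, 80+=2391
— Period 2 —
Births: 875 × 0.232 = 203 ; 7258 × 0.097 = 704 → 907
20–39: 1996 × 0.972 = 1940
40–59: 875 × 0.955 = 836
60–79: 7258 × 0.958 = 6953
80+: 2299 × 0.978 + 2391 × 0.658 = 2248 + 1573 = 3821
Population now: 0–19=907, 20–39=1940, 40–59=836, 60–79=6953, 80+=3821
— Period 3 —
Births: 1940 × 0.232 = 450 ; 836 × 0.097 = 81 → 531
20–39: 907 × 0.972 = 882
40–59: 1940 × 0.955 = 1853
60–79: 836 × 0.958 = 801
80+: 6953 × 0.978 + 3821 × 0.658 = 6800 + 2514 = 9314
Population now: 0–19=531, 20–39=882, 40–59=1853, 60–79=801, 80+=9314
Scenario A total after 3 periods: 13381
Scenario B projection —
— Period 1 —
Births: 7600 × 0.182 = 1383 ; 2400 × 0.097 = 233 → 1616
20–39: 900 × 0.972 = 875
40–59: 7600 × 0.955 = 7258
60–79: 2400 × 0.958 = 2299
80+: 1200 × 0.978 + 1850 × 0.658 = 1174 + 1217 = 2391
Population now: 0–19=1616, 20–39=875, 40–59=7258, 60–79=2299, 80+=2391
— Period 2 —
Births: 875 × 0.182 = 159 ; 7258 × 0.097 = 704 → 863
20–39: 1616 × 0.972 = 1571
40–59: 875 × 0.955 = 836
60–79: 7258 × 0.958 = 6953
80+: 2299 × 0.978 + 2391 × 0.658 = 2248 + 1573 = 3821
Population now: 0–19=863, 20–39=1571, 40–59=836, 60–79=6953, 80+=3821
— Period 3 —
Births: 1571 × 0.182 = 286 ; 836 × 0.097 = 81 → 367
20–39: 863 × 0.972 = 839
40–59: 1571 × 0.955 = 1500
60–79: 836 × 0.958 = 801
80+: 6953 × 0.978 + 3821 × 0.658 = 6800 + 2514 = 9314
Population now: 0–19=367, 20–39=839, 40–59=1500, 60–79=801, 80+=9314
Scenario B total after 3 periods: 12821
Difference B − A = 12821 − 13381 = -560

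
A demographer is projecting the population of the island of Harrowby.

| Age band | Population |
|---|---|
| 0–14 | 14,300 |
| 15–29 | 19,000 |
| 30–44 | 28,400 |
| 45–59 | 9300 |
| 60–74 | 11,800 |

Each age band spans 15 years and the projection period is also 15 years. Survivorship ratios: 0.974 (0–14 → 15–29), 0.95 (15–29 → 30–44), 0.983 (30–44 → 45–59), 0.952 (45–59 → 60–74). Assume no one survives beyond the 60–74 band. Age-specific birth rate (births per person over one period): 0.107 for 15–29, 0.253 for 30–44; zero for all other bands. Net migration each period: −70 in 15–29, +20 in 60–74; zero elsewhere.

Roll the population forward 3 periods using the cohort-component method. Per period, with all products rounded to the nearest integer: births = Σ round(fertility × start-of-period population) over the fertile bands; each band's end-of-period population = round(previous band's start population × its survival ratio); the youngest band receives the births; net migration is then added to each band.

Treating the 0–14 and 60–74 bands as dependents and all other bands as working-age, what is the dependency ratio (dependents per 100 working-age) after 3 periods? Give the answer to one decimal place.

Call the groups 1 to 5, youngest first.
After projecting period 1:
Births: 19000 × 0.107 = 2033, 28400 × 0.253 = 7185 → total 9218
Group 2: 14300 × 0.974 = 13928
Group 3: 19000 × 0.95 = 18050
Group 4: 28400 × 0.983 = 27917
Group 5: 9300 × 0.952 = 8854
Net migration: Group 2 − 70 → 13858; Group 5 + 20 → 8874
End of period: [9218, 13858, 18050, 27917, 8874]
After projecting period 2:
Births: 13858 × 0.107 = 1483, 18050 × 0.253 = 4567 → total 6050
Group 2: 9218 × 0.974 = 8978
Group 3: 13858 × 0.95 = 13165
Group 4: 18050 × 0.983 = 17743
Group 5: 27917 × 0.952 = 26577
Net migration: Group 2 − 70 → 8908; Group 5 + 20 → 26597
End of period: [6050, 8908, 13165, 17743, 26597]
After projecting period 3:
Births: 8908 × 0.107 = 953, 13165 × 0.253 = 3331 → total 4284
Group 2: 6050 × 0.974 = 5893
Group 3: 8908 × 0.95 = 8463
Group 4: 13165 × 0.983 = 12941
Group 5: 17743 × 0.952 = 16891
Net migration: Group 2 − 70 → 5823; Group 5 + 20 → 16911
End of period: [4284, 5823, 8463, 12941, 16911]
Dependents (band 0–14 + band 60–74) = 4284 + 16911 = 21195; working-age = 27227; ratio = 21195/27227 × 100 = 77.8

77.8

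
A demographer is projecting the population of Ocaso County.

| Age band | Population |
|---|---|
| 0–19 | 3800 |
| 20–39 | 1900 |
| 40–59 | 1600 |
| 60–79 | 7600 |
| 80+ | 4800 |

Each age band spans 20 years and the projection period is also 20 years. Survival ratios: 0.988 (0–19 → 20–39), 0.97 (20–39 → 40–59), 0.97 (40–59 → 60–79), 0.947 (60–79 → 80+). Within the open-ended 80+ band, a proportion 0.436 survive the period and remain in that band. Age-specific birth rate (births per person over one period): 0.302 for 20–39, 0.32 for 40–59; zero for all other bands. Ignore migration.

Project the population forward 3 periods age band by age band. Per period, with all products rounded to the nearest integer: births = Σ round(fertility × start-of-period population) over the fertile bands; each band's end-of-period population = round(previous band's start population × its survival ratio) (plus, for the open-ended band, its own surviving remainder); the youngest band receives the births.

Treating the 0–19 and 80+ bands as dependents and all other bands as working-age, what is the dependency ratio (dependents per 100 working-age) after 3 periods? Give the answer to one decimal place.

Let band 1 be 0–19 through band 5 = 80+.
After projecting period 1:
Births: 1900 * 0.302 = 574, 1600 * 0.32 = 512 — total 1086
Band 2: 3800 * 0.988 = 3754
Band 3: 1900 * 0.97 = 1843
Band 4: 1600 * 0.97 = 1552
Band 5: 7600 * 0.947 + 4800 * 0.436 = 7197 + 2093 = 9290
→ [1086, 3754, 1843, 1552, 9290]
After projecting period 2:
Births: 3754 * 0.302 = 1134, 1843 * 0.32 = 590 — total 1724
Band 2: 1086 * 0.988 = 1073
Band 3: 3754 * 0.97 = 3641
Band 4: 1843 * 0.97 = 1788
Band 5: 1552 * 0.947 + 9290 * 0.436 = 1470 + 4050 = 5520
→ [1724, 1073, 3641, 1788, 5520]
After projecting period 3:
Births: 1073 * 0.302 = 324, 3641 * 0.32 = 1165 — total 1489
Band 2: 1724 * 0.988 = 1703
Band 3: 1073 * 0.97 = 1041
Band 4: 3641 * 0.97 = 3532
Band 5: 1788 * 0.947 + 5520 * 0.436 = 1693 + 2407 = 4100
→ [1489, 1703, 1041, 3532, 4100]
Dependents (band 0–19 + band 80+) = 1489 + 4100 = 5589; working-age = 6276; ratio = 5589/6276 × 100 = 89.1

89.1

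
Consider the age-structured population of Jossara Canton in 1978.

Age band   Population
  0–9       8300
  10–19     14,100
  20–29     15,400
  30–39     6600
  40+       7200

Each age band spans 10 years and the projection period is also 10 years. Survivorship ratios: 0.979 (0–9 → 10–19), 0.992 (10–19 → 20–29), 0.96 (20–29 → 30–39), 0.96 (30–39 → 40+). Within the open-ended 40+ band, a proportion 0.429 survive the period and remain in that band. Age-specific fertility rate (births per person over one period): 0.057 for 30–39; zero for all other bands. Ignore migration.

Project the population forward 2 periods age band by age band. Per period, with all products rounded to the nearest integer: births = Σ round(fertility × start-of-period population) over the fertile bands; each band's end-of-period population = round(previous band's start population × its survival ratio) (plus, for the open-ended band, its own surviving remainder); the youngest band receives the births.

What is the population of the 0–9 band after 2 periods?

— Period 1 —
Births: 6600 * 0.057 = 376
10–19: 8300 * 0.979 = 8126
20–29: 14100 * 0.992 = 13987
30–39: 15400 * 0.96 = 14784
40+: 6600 * 0.96 + 7200 * 0.429 = 6336 + 3089 = 9425
Giving 376 / 8126 / 13987 / 14784 / 9425.
— Period 2 —
Births: 14784 * 0.057 = 843
10–19: 376 * 0.979 = 368
20–29: 8126 * 0.992 = 8061
30–39: 13987 * 0.96 = 13428
40+: 14784 * 0.96 + 9425 * 0.429 = 14193 + 4043 = 18236
Giving 843 / 368 / 8061 / 13428 / 18236.

843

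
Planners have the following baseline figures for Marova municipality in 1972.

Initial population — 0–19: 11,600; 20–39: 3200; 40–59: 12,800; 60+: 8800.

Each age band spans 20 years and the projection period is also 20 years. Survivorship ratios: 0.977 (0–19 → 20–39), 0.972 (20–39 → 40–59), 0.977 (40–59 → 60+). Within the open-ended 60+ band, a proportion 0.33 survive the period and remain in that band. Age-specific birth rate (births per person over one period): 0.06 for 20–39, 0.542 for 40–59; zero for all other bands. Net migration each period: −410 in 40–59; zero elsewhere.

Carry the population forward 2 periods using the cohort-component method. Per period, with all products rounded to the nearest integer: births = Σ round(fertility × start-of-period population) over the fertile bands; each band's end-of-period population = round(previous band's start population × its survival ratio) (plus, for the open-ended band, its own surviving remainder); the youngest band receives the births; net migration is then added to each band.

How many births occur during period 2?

After projecting period 1:
Births: 3200 × 0.06 = 192  |  12800 × 0.542 = 6938 — total 7130
20–39: 11600 × 0.977 = 11333
40–59: 3200 × 0.972 = 3110
60+: 12800 × 0.977 + 8800 × 0.33 = 12506 + 2904 = 15410
Net migration: 40–59 − 410 → 2700
Giving 7130 / 11333 / 2700 / 15410.
After projecting period 2:
Births: 11333 × 0.06 = 680  |  2700 × 0.542 = 1463 — total 2143
20–39: 7130 × 0.977 = 6966
40–59: 11333 × 0.972 = 11016
60+: 2700 × 0.977 + 15410 × 0.33 = 2638 + 5085 = 7723
Net migration: 40–59 − 410 → 10606
Giving 2143 / 6966 / 10606 / 7723.

2143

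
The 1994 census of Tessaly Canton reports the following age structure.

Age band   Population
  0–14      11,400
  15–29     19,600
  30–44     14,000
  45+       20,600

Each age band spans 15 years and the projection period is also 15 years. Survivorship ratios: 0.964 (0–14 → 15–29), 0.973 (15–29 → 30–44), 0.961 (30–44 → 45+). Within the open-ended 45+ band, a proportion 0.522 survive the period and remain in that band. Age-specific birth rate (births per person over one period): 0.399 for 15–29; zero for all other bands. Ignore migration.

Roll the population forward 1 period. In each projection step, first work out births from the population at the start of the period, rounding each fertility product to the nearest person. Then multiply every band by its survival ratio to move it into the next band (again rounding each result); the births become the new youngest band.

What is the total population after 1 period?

62088

Let group 1 be 0–14 through group 4 = 45+.
Period 1:
Births: 19600 × 0.399 = 7820
Group 2: 11400 × 0.964 = 10990
Group 3: 19600 × 0.973 = 19071
Group 4: 14000 × 0.961 + 20600 × 0.522 = 13454 + 10753 = 24207
→ [7820, 10990, 19071, 24207]
Total after period 1: 7820 + 10990 + 19071 + 24207 = 62088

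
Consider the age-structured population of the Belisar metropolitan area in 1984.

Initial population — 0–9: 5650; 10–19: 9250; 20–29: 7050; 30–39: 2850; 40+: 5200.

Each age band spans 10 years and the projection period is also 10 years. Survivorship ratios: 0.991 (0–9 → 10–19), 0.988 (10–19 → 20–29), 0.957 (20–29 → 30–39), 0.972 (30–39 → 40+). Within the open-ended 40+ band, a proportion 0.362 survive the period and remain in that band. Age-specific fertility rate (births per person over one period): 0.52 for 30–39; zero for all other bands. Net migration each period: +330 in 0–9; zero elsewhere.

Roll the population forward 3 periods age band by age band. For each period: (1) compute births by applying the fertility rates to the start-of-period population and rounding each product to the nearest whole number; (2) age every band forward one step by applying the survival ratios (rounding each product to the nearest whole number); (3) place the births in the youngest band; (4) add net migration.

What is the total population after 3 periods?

27234

(Bands numbered youngest = 1 to oldest = 5.)
— Period 1 —
Births: 2850 * 0.52 = 1482
Band 2: 5650 * 0.991 = 5599
Band 3: 9250 * 0.988 = 9139
Band 4: 7050 * 0.957 = 6747
Band 5: 2850 * 0.972 + 5200 * 0.362 = 2770 + 1882 = 4652
Net migration: Band 1 + 330 → 1812
End of period: [1812, 5599, 9139, 6747, 4652]
— Period 2 —
Births: 6747 * 0.52 = 3508
Band 2: 1812 * 0.991 = 1796
Band 3: 5599 * 0.988 = 5532
Band 4: 9139 * 0.957 = 8746
Band 5: 6747 * 0.972 + 4652 * 0.362 = 6558 + 1684 = 8242
Net migration: Band 1 + 330 → 3838
End of period: [3838, 1796, 5532, 8746, 8242]
— Period 3 —
Births: 8746 * 0.52 = 4548
Band 2: 3838 * 0.991 = 3803
Band 3: 1796 * 0.988 = 1774
Band 4: 5532 * 0.957 = 5294
Band 5: 8746 * 0.972 + 8242 * 0.362 = 8501 + 2984 = 11485
Net migration: Band 1 + 330 → 4878
End of period: [4878, 3803, 1774, 5294, 11485]
Total after period 3: 4878 + 3803 + 1774 + 5294 + 11485 = 27234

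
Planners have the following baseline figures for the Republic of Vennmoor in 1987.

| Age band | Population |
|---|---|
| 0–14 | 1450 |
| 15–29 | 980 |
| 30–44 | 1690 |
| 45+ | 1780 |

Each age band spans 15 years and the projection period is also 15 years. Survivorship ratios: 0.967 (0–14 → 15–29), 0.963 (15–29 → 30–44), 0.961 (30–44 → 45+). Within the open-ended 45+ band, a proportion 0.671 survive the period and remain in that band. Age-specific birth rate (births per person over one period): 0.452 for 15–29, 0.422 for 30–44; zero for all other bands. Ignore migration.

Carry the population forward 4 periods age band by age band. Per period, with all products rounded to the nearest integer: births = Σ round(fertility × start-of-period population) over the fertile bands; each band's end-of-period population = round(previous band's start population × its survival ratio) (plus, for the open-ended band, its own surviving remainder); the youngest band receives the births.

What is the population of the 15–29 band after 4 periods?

Period 1.
Births: 980 × 0.452 = 443 ; 1690 × 0.422 = 713 ⇒ total 1156
15–29: 1450 × 0.967 = 1402
30–44: 980 × 0.963 = 944
45+: 1690 × 0.961 + 1780 × 0.671 = 1624 + 1194 = 2818
Population now: 0–14=1156, 15–29=1402, 30–44=944, 45+=2818
Period 2.
Births: 1402 × 0.452 = 634 ; 944 × 0.422 = 398 ⇒ total 1032
15–29: 1156 × 0.967 = 1118
30–44: 1402 × 0.963 = 1350
45+: 944 × 0.961 + 2818 × 0.671 = 907 + 1891 = 2798
Population now: 0–14=1032, 15–29=1118, 30–44=1350, 45+=2798
Period 3.
Births: 1118 × 0.452 = 505 ; 1350 × 0.422 = 570 ⇒ total 1075
15–29: 1032 × 0.967 = 998
30–44: 1118 × 0.963 = 1077
45+: 1350 × 0.961 + 2798 × 0.671 = 1297 + 1877 = 3174
Population now: 0–14=1075, 15–29=998, 30–44=1077, 45+=3174
Period 4.
Births: 998 × 0.452 = 451 ; 1077 × 0.422 = 454 ⇒ total 905
15–29: 1075 × 0.967 = 1040
30–44: 998 × 0.963 = 961
45+: 1077 × 0.961 + 3174 × 0.671 = 1035 + 2130 = 3165
Population now: 0–14=905, 15–29=1040, 30–44=961, 45+=3165

1040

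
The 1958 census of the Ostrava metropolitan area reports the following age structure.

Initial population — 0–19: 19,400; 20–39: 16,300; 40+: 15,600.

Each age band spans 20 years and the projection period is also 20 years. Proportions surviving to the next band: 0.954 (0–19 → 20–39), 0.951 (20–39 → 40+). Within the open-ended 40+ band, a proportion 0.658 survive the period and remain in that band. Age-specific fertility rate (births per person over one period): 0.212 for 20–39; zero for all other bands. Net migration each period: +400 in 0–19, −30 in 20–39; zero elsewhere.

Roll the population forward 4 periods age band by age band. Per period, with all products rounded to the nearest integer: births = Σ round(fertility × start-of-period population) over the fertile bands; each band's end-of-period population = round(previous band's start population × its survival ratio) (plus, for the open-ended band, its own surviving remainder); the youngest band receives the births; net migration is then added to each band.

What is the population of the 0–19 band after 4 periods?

After projecting period 1:
Births: 16300 × 0.212 = 3456
20–39: 19400 × 0.954 = 18508
40+: 16300 × 0.951 + 15600 × 0.658 = 15501 + 10265 = 25766
Net migration: 0–19 + 400 → 3856; 20–39 − 30 → 18478
Giving 3856 / 18478 / 25766.
After projecting period 2:
Births: 18478 × 0.212 = 3917
20–39: 3856 × 0.954 = 3679
40+: 18478 × 0.951 + 25766 × 0.658 = 17573 + 16954 = 34527
Net migration: 0–19 + 400 → 4317; 20–39 − 30 → 3649
Giving 4317 / 3649 / 34527.
After projecting period 3:
Births: 3649 × 0.212 = 774
20–39: 4317 × 0.954 = 4118
40+: 3649 × 0.951 + 34527 × 0.658 = 3470 + 22719 = 26189
Net migration: 0–19 + 400 → 1174; 20–39 − 30 → 4088
Giving 1174 / 4088 / 26189.
After projecting period 4:
Births: 4088 × 0.212 = 867
20–39: 1174 × 0.954 = 1120
40+: 4088 × 0.951 + 26189 × 0.658 = 3888 + 17232 = 21120
Net migration: 0–19 + 400 → 1267; 20–39 − 30 → 1090
Giving 1267 / 1090 / 21120.

1267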